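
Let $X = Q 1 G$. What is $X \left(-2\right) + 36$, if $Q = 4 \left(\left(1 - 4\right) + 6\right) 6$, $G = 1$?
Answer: $-108$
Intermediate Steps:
$Q = 72$ ($Q = 4 \left(-3 + 6\right) 6 = 4 \cdot 3 \cdot 6 = 12 \cdot 6 = 72$)
$X = 72$ ($X = 72 \cdot 1 \cdot 1 = 72 \cdot 1 = 72$)
$X \left(-2\right) + 36 = 72 \left(-2\right) + 36 = -144 + 36 = -108$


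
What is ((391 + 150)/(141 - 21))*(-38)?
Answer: -10279/60 ≈ -171.32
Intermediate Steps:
((391 + 150)/(141 - 21))*(-38) = (541/120)*(-38) = -10279/60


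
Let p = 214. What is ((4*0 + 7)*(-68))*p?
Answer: -101864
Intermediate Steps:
((4*0 + 7)*(-68))*p = ((4*0 + 7)*(-68))*214 = ((0 + 7)*(-68))*214 = (7*(-68))*214 = -476*214 = -101864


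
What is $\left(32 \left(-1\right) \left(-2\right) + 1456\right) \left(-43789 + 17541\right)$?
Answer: $-39896960$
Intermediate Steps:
$\left(32 \left(-1\right) \left(-2\right) + 1456\right) \left(-43789 + 17541\right) = \left(\left(-32\right) \left(-2\right) + 1456\right) \left(-26248\right) = \left(64 + 1456\right) \left(-26248\right) = 1520 \left(-26248\right) = -39896960$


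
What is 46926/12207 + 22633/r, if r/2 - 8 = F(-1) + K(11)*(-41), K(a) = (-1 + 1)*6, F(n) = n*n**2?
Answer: 92312665/56966 ≈ 1620.5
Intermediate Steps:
F(n) = n**3
K(a) = 0 (K(a) = 0*6 = 0)
r = 14 (r = 16 + 2*((-1)**3 + 0*(-41)) = 16 + 2*(-1 + 0) = 16 + 2*(-1) = 16 - 2 = 14)
46926/12207 + 22633/r = 46926/12207 + 22633/14 = 46926*(1/12207) + 22633*(1/14) = 15642/4069 + 22633/14 = 92312665/56966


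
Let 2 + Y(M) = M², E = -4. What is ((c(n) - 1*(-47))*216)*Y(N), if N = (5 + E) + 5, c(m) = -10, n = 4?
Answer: 271728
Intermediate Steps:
N = 6 (N = (5 - 4) + 5 = 1 + 5 = 6)
Y(M) = -2 + M²
((c(n) - 1*(-47))*216)*Y(N) = ((-10 - 1*(-47))*216)*(-2 + 6²) = ((-10 + 47)*216)*(-2 + 36) = (37*216)*34 = 7992*34 = 271728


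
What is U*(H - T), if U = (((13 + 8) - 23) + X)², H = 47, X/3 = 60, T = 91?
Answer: -1394096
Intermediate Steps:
X = 180 (X = 3*60 = 180)
U = 31684 (U = (((13 + 8) - 23) + 180)² = ((21 - 23) + 180)² = (-2 + 180)² = 178² = 31684)
U*(H - T) = 31684*(47 - 1*91) = 31684*(47 - 91) = 31684*(-44) = -1394096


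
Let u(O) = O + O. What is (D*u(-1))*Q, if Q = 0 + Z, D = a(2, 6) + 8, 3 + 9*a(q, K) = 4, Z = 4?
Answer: -584/9 ≈ -64.889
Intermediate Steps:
a(q, K) = ⅑ (a(q, K) = -⅓ + (⅑)*4 = -⅓ + 4/9 = ⅑)
D = 73/9 (D = ⅑ + 8 = 73/9 ≈ 8.1111)
u(O) = 2*O
Q = 4 (Q = 0 + 4 = 4)
(D*u(-1))*Q = (73*(2*(-1))/9)*4 = ((73/9)*(-2))*4 = -146/9*4 = -584/9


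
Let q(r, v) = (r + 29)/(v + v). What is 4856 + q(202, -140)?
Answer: 194207/40 ≈ 4855.2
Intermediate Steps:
q(r, v) = (29 + r)/(2*v) (q(r, v) = (29 + r)/((2*v)) = (29 + r)*(1/(2*v)) = (29 + r)/(2*v))
4856 + q(202, -140) = 4856 + (½)*(29 + 202)/(-140) = 4856 + (½)*(-1/140)*231 = 4856 - 33/40 = 194207/40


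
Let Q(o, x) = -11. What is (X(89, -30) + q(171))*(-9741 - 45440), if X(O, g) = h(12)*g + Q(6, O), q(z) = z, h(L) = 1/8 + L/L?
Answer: -27866405/4 ≈ -6.9666e+6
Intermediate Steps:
h(L) = 9/8 (h(L) = 1*(⅛) + 1 = ⅛ + 1 = 9/8)
X(O, g) = -11 + 9*g/8 (X(O, g) = 9*g/8 - 11 = -11 + 9*g/8)
(X(89, -30) + q(171))*(-9741 - 45440) = ((-11 + (9/8)*(-30)) + 171)*(-9741 - 45440) = ((-11 - 135/4) + 171)*(-55181) = (-179/4 + 171)*(-55181) = (505/4)*(-55181) = -27866405/4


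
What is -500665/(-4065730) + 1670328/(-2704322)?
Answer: -543714328531/1099504308506 ≈ -0.49451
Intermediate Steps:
-500665/(-4065730) + 1670328/(-2704322) = -500665*(-1/4065730) + 1670328*(-1/2704322) = 100133/813146 - 835164/1352161 = -543714328531/1099504308506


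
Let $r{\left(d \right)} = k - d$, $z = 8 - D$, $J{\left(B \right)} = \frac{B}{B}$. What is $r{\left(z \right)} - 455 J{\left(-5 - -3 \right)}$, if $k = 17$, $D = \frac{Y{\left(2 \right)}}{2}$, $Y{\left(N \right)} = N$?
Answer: $-445$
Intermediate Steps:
$J{\left(B \right)} = 1$
$D = 1$ ($D = \frac{2}{2} = 2 \cdot \frac{1}{2} = 1$)
$z = 7$ ($z = 8 - 1 = 7$)
$r{\left(d \right)} = 17 - d$
$r{\left(z \right)} - 455 J{\left(-5 - -3 \right)} = \left(17 - 7\right) - 455 = 10 - 455 = -445$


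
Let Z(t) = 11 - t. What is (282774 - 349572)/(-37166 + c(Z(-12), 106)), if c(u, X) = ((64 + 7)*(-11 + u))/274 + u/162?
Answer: 1482514812/824790041 ≈ 1.7974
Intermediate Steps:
c(u, X) = -781/274 + 2944*u/11097 (c(u, X) = (71*(-11 + u))*(1/274) + u*(1/162) = (-781 + 71*u)*(1/274) + u/162 = (-781/274 + 71*u/274) + u/162 = -781/274 + 2944*u/11097)
(282774 - 349572)/(-37166 + c(Z(-12), 106)) = (282774 - 349572)/(-37166 + (-781/274 + 2944*(11 - 1*(-12))/11097)) = -66798/(-37166 + (-781/274 + 2944*(11 + 12)/11097)) = -66798/(-37166 + (-781/274 + (2944/11097)*23)) = -66798/(-37166 + (-781/274 + 67712/11097)) = -66798/(-37166 + 72163/22194) = -66798/(-824790041/22194) = -66798*(-22194/824790041) = 1482514812/824790041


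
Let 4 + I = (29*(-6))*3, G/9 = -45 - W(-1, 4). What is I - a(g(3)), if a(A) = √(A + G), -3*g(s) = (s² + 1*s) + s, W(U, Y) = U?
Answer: -526 - I*√401 ≈ -526.0 - 20.025*I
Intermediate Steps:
g(s) = -2*s/3 - s²/3 (g(s) = -((s² + 1*s) + s)/3 = -((s² + s) + s)/3 = -((s + s²) + s)/3 = -(s² + 2*s)/3 = -2*s/3 - s²/3)
G = -396 (G = 9*(-45 - 1*(-1)) = 9*(-45 + 1) = 9*(-44) = -396)
I = -526 (I = -4 + (29*(-6))*3 = -4 - 174*3 = -4 - 522 = -526)
a(A) = √(-396 + A) (a(A) = √(A - 396) = √(-396 + A))
I - a(g(3)) = -526 - √(-396 - ⅓*3*(2 + 3)) = -526 - √(-396 - ⅓*3*5) = -526 - √(-396 - 5) = -526 - √(-401) = -526 - I*√401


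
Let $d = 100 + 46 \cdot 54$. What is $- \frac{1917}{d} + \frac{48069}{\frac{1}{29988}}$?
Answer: $\frac{3724818354531}{2584} \approx 1.4415 \cdot 10^{9}$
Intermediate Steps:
$d = 2584$ ($d = 100 + 2484 = 2584$)
$- \frac{1917}{d} + \frac{48069}{\frac{1}{29988}} = - \frac{1917}{2584} + \frac{48069}{\frac{1}{29988}} = \left(-1917\right) \frac{1}{2584} + 48069 \frac{1}{\frac{1}{29988}} = - \frac{1917}{2584} + 48069 \cdot 29988 = - \frac{1917}{2584} + 1441493172 = \frac{3724818354531}{2584}$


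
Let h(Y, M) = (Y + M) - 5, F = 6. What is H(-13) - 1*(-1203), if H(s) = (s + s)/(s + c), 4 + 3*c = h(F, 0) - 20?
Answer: 37332/31 ≈ 1204.3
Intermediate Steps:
h(Y, M) = -5 + M + Y (h(Y, M) = (M + Y) - 5 = -5 + M + Y)
c = -23/3 (c = -4/3 + ((-5 + 0 + 6) - 20)/3 = -4/3 + (1 - 20)/3 = -4/3 + (⅓)*(-19) = -4/3 - 19/3 = -23/3 ≈ -7.6667)
H(s) = 2*s/(-23/3 + s) (H(s) = (s + s)/(s - 23/3) = (2*s)/(-23/3 + s) = 2*s/(-23/3 + s))
H(-13) - 1*(-1203) = 6*(-13)/(-23 + 3*(-13)) - 1*(-1203) = 6*(-13)/(-23 - 39) + 1203 = 6*(-13)/(-62) + 1203 = 6*(-13)*(-1/62) + 1203 = 39/31 + 1203 = 37332/31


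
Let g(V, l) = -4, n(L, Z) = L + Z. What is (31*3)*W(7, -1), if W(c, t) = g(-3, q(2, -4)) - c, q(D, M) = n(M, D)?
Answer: -1023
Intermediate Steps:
q(D, M) = D + M (q(D, M) = M + D = D + M)
W(c, t) = -4 - c
(31*3)*W(7, -1) = (31*3)*(-4 - 1*7) = 93*(-4 - 7) = 93*(-11) = -1023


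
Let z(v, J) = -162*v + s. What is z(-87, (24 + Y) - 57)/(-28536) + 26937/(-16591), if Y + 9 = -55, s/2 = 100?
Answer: -502912993/236720388 ≈ -2.1245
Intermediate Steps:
s = 200 (s = 2*100 = 200)
Y = -64 (Y = -9 - 55 = -64)
z(v, J) = 200 - 162*v (z(v, J) = -162*v + 200 = 200 - 162*v)
z(-87, (24 + Y) - 57)/(-28536) + 26937/(-16591) = (200 - 162*(-87))/(-28536) + 26937/(-16591) = (200 + 14094)*(-1/28536) + 26937*(-1/16591) = 14294*(-1/28536) - 26937/16591 = -7147/14268 - 26937/16591 = -502912993/236720388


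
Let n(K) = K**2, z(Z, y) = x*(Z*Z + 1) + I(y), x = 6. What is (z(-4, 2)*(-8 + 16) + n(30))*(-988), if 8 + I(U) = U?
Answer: -1647984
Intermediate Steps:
I(U) = -8 + U
z(Z, y) = -2 + y + 6*Z**2 (z(Z, y) = 6*(Z*Z + 1) + (-8 + y) = 6*(Z**2 + 1) + (-8 + y) = 6*(1 + Z**2) + (-8 + y) = (6 + 6*Z**2) + (-8 + y) = -2 + y + 6*Z**2)
(z(-4, 2)*(-8 + 16) + n(30))*(-988) = ((-2 + 2 + 6*(-4)**2)*(-8 + 16) + 30**2)*(-988) = ((-2 + 2 + 6*16)*8 + 900)*(-988) = ((-2 + 2 + 96)*8 + 900)*(-988) = (96*8 + 900)*(-988) = (768 + 900)*(-988) = 1668*(-988) = -1647984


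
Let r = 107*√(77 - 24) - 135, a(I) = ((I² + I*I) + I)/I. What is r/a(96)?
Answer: -135/193 + 107*√53/193 ≈ 3.3366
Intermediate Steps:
a(I) = (I + 2*I²)/I (a(I) = ((I² + I²) + I)/I = (2*I² + I)/I = (I + 2*I²)/I)
r = -135 + 107*√53 (r = 107*√53 - 135 = -135 + 107*√53 ≈ 643.97)
r/a(96) = (-135 + 107*√53)/(1 + 2*96) = (-135 + 107*√53)/(1 + 192) = (-135 + 107*√53)/193 = (-135 + 107*√53)*(1/193) = -135/193 + 107*√53/193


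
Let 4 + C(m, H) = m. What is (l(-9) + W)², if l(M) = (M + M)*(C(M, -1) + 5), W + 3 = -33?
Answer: 11664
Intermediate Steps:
W = -36 (W = -3 - 33 = -36)
C(m, H) = -4 + m
l(M) = 2*M*(1 + M) (l(M) = (M + M)*((-4 + M) + 5) = (2*M)*(1 + M) = 2*M*(1 + M))
(l(-9) + W)² = (2*(-9)*(1 - 9) - 36)² = (2*(-9)*(-8) - 36)² = (144 - 36)² = 108² = 11664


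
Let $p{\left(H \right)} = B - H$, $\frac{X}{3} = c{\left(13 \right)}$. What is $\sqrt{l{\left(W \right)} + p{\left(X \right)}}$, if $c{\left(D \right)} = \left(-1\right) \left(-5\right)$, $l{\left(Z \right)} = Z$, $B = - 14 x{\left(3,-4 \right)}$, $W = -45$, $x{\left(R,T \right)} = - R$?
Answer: $3 i \sqrt{2} \approx 4.2426 i$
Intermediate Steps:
$B = 42$ ($B = - 14 \left(\left(-1\right) 3\right) = \left(-14\right) \left(-3\right) = 42$)
$c{\left(D \right)} = 5$
$X = 15$ ($X = 3 \cdot 5 = 15$)
$p{\left(H \right)} = 42 - H$
$\sqrt{l{\left(W \right)} + p{\left(X \right)}} = \sqrt{-45 + \left(42 - 15\right)} = \sqrt{-45 + 27} = \sqrt{-18} = 3 i \sqrt{2}$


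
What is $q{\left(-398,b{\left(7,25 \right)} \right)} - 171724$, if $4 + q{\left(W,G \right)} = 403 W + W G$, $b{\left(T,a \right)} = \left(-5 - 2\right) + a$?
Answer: $-339286$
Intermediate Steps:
$b{\left(T,a \right)} = -7 + a$
$q{\left(W,G \right)} = -4 + 403 W + G W$ ($q{\left(W,G \right)} = -4 + \left(403 W + W G\right) = -4 + \left(403 W + G W\right) = -4 + 403 W + G W$)
$q{\left(-398,b{\left(7,25 \right)} \right)} - 171724 = \left(-4 + 403 \left(-398\right) + \left(-7 + 25\right) \left(-398\right)\right) - 171724 = \left(-4 - 160394 + 18 \left(-398\right)\right) - 171724 = \left(-4 - 160394 - 7164\right) - 171724 = -167562 - 171724 = -339286$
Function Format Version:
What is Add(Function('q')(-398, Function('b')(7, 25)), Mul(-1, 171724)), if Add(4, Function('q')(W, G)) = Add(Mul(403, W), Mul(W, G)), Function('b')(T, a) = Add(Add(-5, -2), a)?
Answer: -339286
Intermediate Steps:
Function('b')(T, a) = Add(-7, a)
Function('q')(W, G) = Add(-4, Mul(403, W), Mul(G, W)) (Function('q')(W, G) = Add(-4, Add(Mul(403, W), Mul(W, G))) = Add(-4, Add(Mul(403, W), Mul(G, W))) = Add(-4, Mul(403, W), Mul(G, W)))
Add(Function('q')(-398, Function('b')(7, 25)), Mul(-1, 171724)) = Add(Add(-4, Mul(403, -398), Mul(Add(-7, 25), -398)), Mul(-1, 171724)) = Add(Add(-4, -160394, Mul(18, -398)), -171724) = Add(Add(-4, -160394, -7164), -171724) = Add(-167562, -171724) = -339286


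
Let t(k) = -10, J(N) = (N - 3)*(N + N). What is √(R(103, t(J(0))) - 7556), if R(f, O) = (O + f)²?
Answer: √1093 ≈ 33.061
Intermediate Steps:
J(N) = 2*N*(-3 + N) (J(N) = (-3 + N)*(2*N) = 2*N*(-3 + N))
√(R(103, t(J(0))) - 7556) = √((-10 + 103)² - 7556) = √(93² - 7556) = √(8649 - 7556) = √1093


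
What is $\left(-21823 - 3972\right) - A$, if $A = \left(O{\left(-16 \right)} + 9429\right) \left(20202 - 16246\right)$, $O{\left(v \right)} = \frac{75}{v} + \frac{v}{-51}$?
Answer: $- \frac{7611161735}{204} \approx -3.731 \cdot 10^{7}$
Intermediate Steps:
$O{\left(v \right)} = \frac{75}{v} - \frac{v}{51}$ ($O{\left(v \right)} = \frac{75}{v} + v \left(- \frac{1}{51}\right) = \frac{75}{v} - \frac{v}{51}$)
$A = \frac{7605899555}{204}$ ($A = \left(\left(\frac{75}{-16} - - \frac{16}{51}\right) + 9429\right) \left(20202 - 16246\right) = \left(\left(75 \left(- \frac{1}{16}\right) + \frac{16}{51}\right) + 9429\right) 3956 = \left(\left(- \frac{75}{16} + \frac{16}{51}\right) + 9429\right) 3956 = \left(- \frac{3569}{816} + 9429\right) 3956 = \frac{7690495}{816} \cdot 3956 = \frac{7605899555}{204} \approx 3.7284 \cdot 10^{7}$)
$\left(-21823 - 3972\right) - A = \left(-21823 - 3972\right) - \frac{7605899555}{204} = -25795 - \frac{7605899555}{204} = - \frac{7611161735}{204}$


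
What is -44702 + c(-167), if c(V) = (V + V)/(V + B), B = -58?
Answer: -10057616/225 ≈ -44701.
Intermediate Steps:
c(V) = 2*V/(-58 + V) (c(V) = (V + V)/(V - 58) = (2*V)/(-58 + V) = 2*V/(-58 + V))
-44702 + c(-167) = -44702 + 2*(-167)/(-58 - 167) = -44702 + 2*(-167)/(-225) = -44702 + 2*(-167)*(-1/225) = -44702 + 334/225 = -10057616/225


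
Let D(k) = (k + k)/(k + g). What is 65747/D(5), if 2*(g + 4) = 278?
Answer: 920458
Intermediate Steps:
g = 135 (g = -4 + (½)*278 = -4 + 139 = 135)
D(k) = 2*k/(135 + k) (D(k) = (k + k)/(k + 135) = (2*k)/(135 + k) = 2*k/(135 + k))
65747/D(5) = 65747/((2*5/(135 + 5))) = 65747/((2*5/140)) = 65747/((2*5*(1/140))) = 65747/(1/14) = 65747*14 = 920458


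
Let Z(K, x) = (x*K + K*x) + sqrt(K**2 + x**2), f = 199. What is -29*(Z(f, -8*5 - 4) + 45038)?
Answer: -798254 - 29*sqrt(41537) ≈ -8.0416e+5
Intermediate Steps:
Z(K, x) = sqrt(K**2 + x**2) + 2*K*x (Z(K, x) = (K*x + K*x) + sqrt(K**2 + x**2) = 2*K*x + sqrt(K**2 + x**2) = sqrt(K**2 + x**2) + 2*K*x)
-29*(Z(f, -8*5 - 4) + 45038) = -29*((sqrt(199**2 + (-8*5 - 4)**2) + 2*199*(-8*5 - 4)) + 45038) = -29*((sqrt(39601 + (-40 - 4)**2) + 2*199*(-40 - 4)) + 45038) = -29*((sqrt(39601 + (-44)**2) + 2*199*(-44)) + 45038) = -29*((sqrt(39601 + 1936) - 17512) + 45038) = -29*((sqrt(41537) - 17512) + 45038) = -29*((-17512 + sqrt(41537)) + 45038) = -29*(27526 + sqrt(41537)) = -798254 - 29*sqrt(41537)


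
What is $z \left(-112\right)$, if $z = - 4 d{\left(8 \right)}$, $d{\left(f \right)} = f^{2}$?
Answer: $28672$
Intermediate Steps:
$z = -256$ ($z = - 4 \cdot 8^{2} = \left(-4\right) 64 = -256$)
$z \left(-112\right) = \left(-256\right) \left(-112\right) = 28672$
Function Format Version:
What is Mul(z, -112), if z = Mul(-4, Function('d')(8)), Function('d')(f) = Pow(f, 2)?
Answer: 28672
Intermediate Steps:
z = -256 (z = Mul(-4, Pow(8, 2)) = Mul(-4, 64) = -256)
Mul(z, -112) = Mul(-256, -112) = 28672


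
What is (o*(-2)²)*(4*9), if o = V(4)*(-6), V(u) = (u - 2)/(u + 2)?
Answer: -288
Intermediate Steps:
V(u) = (-2 + u)/(2 + u)
o = -2 (o = ((-2 + 4)/(2 + 4))*(-6) = (2/6)*(-6) = ((⅙)*2)*(-6) = (⅓)*(-6) = -2)
(o*(-2)²)*(4*9) = (-2*(-2)²)*(4*9) = -2*4*36 = -8*36 = -288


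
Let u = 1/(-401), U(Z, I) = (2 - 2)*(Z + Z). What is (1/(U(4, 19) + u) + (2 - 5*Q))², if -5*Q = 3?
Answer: 156816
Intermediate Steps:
U(Z, I) = 0 (U(Z, I) = 0*(2*Z) = 0)
Q = -⅗ (Q = -⅕*3 = -⅗ ≈ -0.60000)
u = -1/401 ≈ -0.0024938
(1/(U(4, 19) + u) + (2 - 5*Q))² = (1/(0 - 1/401) + (2 - 5*(-⅗)))² = (1/(-1/401) + (2 + 3))² = (-401 + 5)² = (-396)² = 156816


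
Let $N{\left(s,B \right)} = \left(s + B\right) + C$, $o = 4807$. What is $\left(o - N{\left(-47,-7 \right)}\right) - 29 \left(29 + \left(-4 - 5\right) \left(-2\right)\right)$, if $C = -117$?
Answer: $3615$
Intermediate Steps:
$N{\left(s,B \right)} = -117 + B + s$ ($N{\left(s,B \right)} = \left(s + B\right) - 117 = \left(B + s\right) - 117 = -117 + B + s$)
$\left(o - N{\left(-47,-7 \right)}\right) - 29 \left(29 + \left(-4 - 5\right) \left(-2\right)\right) = \left(4807 - \left(-117 - 7 - 47\right)\right) - 29 \left(29 + \left(-4 - 5\right) \left(-2\right)\right) = \left(4807 - -171\right) - 29 \left(29 - -18\right) = \left(4807 + 171\right) - 29 \left(29 + 18\right) = 4978 - 29 \cdot 47 = 4978 - 1363 = 3615$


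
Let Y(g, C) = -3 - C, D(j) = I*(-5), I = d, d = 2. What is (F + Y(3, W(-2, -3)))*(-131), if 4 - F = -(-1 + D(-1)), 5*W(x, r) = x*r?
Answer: 7336/5 ≈ 1467.2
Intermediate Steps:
I = 2
D(j) = -10 (D(j) = 2*(-5) = -10)
W(x, r) = r*x/5 (W(x, r) = (x*r)/5 = (r*x)/5 = r*x/5)
F = -7 (F = 4 - (-1)*(-1 - 10) = 4 - (-1)*(-11) = 4 - 1*11 = 4 - 11 = -7)
(F + Y(3, W(-2, -3)))*(-131) = (-7 + (-3 - (-3)*(-2)/5))*(-131) = (-7 + (-3 - 1*6/5))*(-131) = (-7 + (-3 - 6/5))*(-131) = (-7 - 21/5)*(-131) = -56/5*(-131) = 7336/5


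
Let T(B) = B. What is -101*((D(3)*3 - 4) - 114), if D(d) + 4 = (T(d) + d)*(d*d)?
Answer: -3232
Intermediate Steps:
D(d) = -4 + 2*d**3 (D(d) = -4 + (d + d)*(d*d) = -4 + (2*d)*d**2 = -4 + 2*d**3)
-101*((D(3)*3 - 4) - 114) = -101*(((-4 + 2*3**3)*3 - 4) - 114) = -101*(((-4 + 2*27)*3 - 4) - 114) = -101*(((-4 + 54)*3 - 4) - 114) = -101*((50*3 - 4) - 114) = -101*((150 - 4) - 114) = -101*(146 - 114) = -101*32 = -3232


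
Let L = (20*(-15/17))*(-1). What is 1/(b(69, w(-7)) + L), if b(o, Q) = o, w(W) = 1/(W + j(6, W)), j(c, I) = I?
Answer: 17/1473 ≈ 0.011541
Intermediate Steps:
w(W) = 1/(2*W) (w(W) = 1/(W + W) = 1/(2*W))
L = 300/17 (L = (20*(-15*1/17))*(-1) = (20*(-15/17))*(-1) = -300/17*(-1) = 300/17 ≈ 17.647)
1/(b(69, w(-7)) + L) = 1/(69 + 300/17) = 1/(1473/17) = 17/1473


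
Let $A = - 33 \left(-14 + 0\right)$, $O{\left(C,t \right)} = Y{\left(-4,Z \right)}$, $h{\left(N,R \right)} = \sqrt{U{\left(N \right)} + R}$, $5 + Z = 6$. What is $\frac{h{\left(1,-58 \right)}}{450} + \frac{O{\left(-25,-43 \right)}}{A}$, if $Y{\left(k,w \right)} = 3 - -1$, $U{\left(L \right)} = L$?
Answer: $\frac{2}{231} + \frac{i \sqrt{57}}{450} \approx 0.008658 + 0.016777 i$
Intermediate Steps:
$Z = 1$ ($Z = -5 + 6 = 1$)
$h{\left(N,R \right)} = \sqrt{N + R}$
$Y{\left(k,w \right)} = 4$ ($Y{\left(k,w \right)} = 3 + 1 = 4$)
$O{\left(C,t \right)} = 4$
$A = 462$ ($A = \left(-33\right) \left(-14\right) = 462$)
$\frac{h{\left(1,-58 \right)}}{450} + \frac{O{\left(-25,-43 \right)}}{A} = \frac{\sqrt{1 - 58}}{450} + \frac{4}{462} = \sqrt{-57} \cdot \frac{1}{450} + 4 \cdot \frac{1}{462} = i \sqrt{57} \cdot \frac{1}{450} + \frac{2}{231} = \frac{i \sqrt{57}}{450} + \frac{2}{231} = \frac{2}{231} + \frac{i \sqrt{57}}{450}$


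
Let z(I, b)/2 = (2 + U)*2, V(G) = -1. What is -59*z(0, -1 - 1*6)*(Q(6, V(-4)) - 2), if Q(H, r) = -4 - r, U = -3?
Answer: -1180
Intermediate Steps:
z(I, b) = -4 (z(I, b) = 2*((2 - 3)*2) = 2*(-1*2) = 2*(-2) = -4)
-59*z(0, -1 - 1*6)*(Q(6, V(-4)) - 2) = -(-236)*((-4 - 1*(-1)) - 2) = -(-236)*((-4 + 1) - 2) = -(-236)*(-3 - 2) = -(-236)*(-5) = -59*20 = -1180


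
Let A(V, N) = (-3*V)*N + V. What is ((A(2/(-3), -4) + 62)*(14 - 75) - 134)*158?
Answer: -1605596/3 ≈ -5.3520e+5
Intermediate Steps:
A(V, N) = V - 3*N*V (A(V, N) = -3*N*V + V = V - 3*N*V)
((A(2/(-3), -4) + 62)*(14 - 75) - 134)*158 = (((2/(-3))*(1 - 3*(-4)) + 62)*(14 - 75) - 134)*158 = (((2*(-⅓))*(1 + 12) + 62)*(-61) - 134)*158 = ((-⅔*13 + 62)*(-61) - 134)*158 = ((-26/3 + 62)*(-61) - 134)*158 = ((160/3)*(-61) - 134)*158 = (-9760/3 - 134)*158 = -10162/3*158 = -1605596/3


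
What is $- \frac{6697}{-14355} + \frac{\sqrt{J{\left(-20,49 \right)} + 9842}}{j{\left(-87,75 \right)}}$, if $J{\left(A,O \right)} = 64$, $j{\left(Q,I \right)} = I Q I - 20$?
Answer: $\frac{6697}{14355} - \frac{\sqrt{9906}}{489395} \approx 0.46632$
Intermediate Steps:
$j{\left(Q,I \right)} = -20 + Q I^{2}$ ($j{\left(Q,I \right)} = Q I^{2} - 20 = -20 + Q I^{2}$)
$- \frac{6697}{-14355} + \frac{\sqrt{J{\left(-20,49 \right)} + 9842}}{j{\left(-87,75 \right)}} = - \frac{6697}{-14355} + \frac{\sqrt{64 + 9842}}{-20 - 87 \cdot 75^{2}} = \left(-6697\right) \left(- \frac{1}{14355}\right) + \frac{\sqrt{9906}}{-20 - 489375} = \frac{6697}{14355} + \frac{\sqrt{9906}}{-20 - 489375} = \frac{6697}{14355} + \frac{\sqrt{9906}}{-489395} = \frac{6697}{14355} + \sqrt{9906} \left(- \frac{1}{489395}\right) = \frac{6697}{14355} - \frac{\sqrt{9906}}{489395}$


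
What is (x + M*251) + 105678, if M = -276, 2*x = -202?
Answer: 36301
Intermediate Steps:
x = -101 (x = (1/2)*(-202) = -101)
(x + M*251) + 105678 = (-101 - 276*251) + 105678 = (-101 - 69276) + 105678 = -69377 + 105678 = 36301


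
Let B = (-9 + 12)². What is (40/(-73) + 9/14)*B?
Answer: 873/1022 ≈ 0.85421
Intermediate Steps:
B = 9 (B = 3² = 9)
(40/(-73) + 9/14)*B = (40/(-73) + 9/14)*9 = (40*(-1/73) + 9*(1/14))*9 = (-40/73 + 9/14)*9 = (97/1022)*9 = 873/1022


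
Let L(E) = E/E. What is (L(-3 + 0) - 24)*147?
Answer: -3381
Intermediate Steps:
L(E) = 1
(L(-3 + 0) - 24)*147 = (1 - 24)*147 = -23*147 = -3381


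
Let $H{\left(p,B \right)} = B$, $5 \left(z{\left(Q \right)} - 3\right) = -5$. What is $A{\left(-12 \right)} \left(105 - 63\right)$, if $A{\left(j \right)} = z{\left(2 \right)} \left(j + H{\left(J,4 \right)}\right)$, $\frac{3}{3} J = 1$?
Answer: $-672$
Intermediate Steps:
$J = 1$
$z{\left(Q \right)} = 2$ ($z{\left(Q \right)} = 3 + \frac{1}{5} \left(-5\right) = 3 - 1 = 2$)
$A{\left(j \right)} = 8 + 2 j$ ($A{\left(j \right)} = 2 \left(j + 4\right) = 2 \left(4 + j\right) = 8 + 2 j$)
$A{\left(-12 \right)} \left(105 - 63\right) = \left(8 + 2 \left(-12\right)\right) \left(105 - 63\right) = \left(8 - 24\right) 42 = \left(-16\right) 42 = -672$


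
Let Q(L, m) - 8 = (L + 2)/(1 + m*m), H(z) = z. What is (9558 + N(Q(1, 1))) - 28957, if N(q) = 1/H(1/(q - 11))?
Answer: -38801/2 ≈ -19401.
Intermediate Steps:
Q(L, m) = 8 + (2 + L)/(1 + m**2) (Q(L, m) = 8 + (L + 2)/(1 + m*m) = 8 + (2 + L)/(1 + m**2))
N(q) = -11 + q (N(q) = 1/(1/(q - 11)) = 1/(1/(-11 + q)) = -11 + q)
(9558 + N(Q(1, 1))) - 28957 = (9558 + (-11 + (10 + 1 + 8*1**2)/(1 + 1**2))) - 28957 = (9558 + (-11 + (10 + 1 + 8*1)/(1 + 1))) - 28957 = (9558 + (-11 + (10 + 1 + 8)/2)) - 28957 = (9558 + (-11 + (1/2)*19)) - 28957 = (9558 + (-11 + 19/2)) - 28957 = (9558 - 3/2) - 28957 = 19113/2 - 28957 = -38801/2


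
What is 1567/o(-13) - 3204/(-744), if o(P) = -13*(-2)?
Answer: 26024/403 ≈ 64.576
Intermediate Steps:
o(P) = 26
1567/o(-13) - 3204/(-744) = 1567/26 - 3204/(-744) = 1567*(1/26) - 3204*(-1/744) = 1567/26 + 267/62 = 26024/403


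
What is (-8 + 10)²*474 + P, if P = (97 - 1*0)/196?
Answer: 371713/196 ≈ 1896.5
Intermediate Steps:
P = 97/196 (P = (97 + 0)*(1/196) = 97*(1/196) = 97/196 ≈ 0.49490)
(-8 + 10)²*474 + P = (-8 + 10)²*474 + 97/196 = 2²*474 + 97/196 = 4*474 + 97/196 = 1896 + 97/196 = 371713/196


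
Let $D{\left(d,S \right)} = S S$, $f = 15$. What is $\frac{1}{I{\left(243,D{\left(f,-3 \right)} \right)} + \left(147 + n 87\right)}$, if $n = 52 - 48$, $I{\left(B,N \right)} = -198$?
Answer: $\frac{1}{297} \approx 0.003367$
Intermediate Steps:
$D{\left(d,S \right)} = S^{2}$
$n = 4$ ($n = 52 - 48 = 4$)
$\frac{1}{I{\left(243,D{\left(f,-3 \right)} \right)} + \left(147 + n 87\right)} = \frac{1}{-198 + \left(147 + 4 \cdot 87\right)} = \frac{1}{-198 + \left(147 + 348\right)} = \frac{1}{-198 + 495} = \frac{1}{297}$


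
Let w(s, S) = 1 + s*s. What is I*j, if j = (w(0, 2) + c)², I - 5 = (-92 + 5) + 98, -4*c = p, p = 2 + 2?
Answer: 0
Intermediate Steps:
w(s, S) = 1 + s²
p = 4
c = -1 (c = -¼*4 = -1)
I = 16 (I = 5 + ((-92 + 5) + 98) = 5 + (-87 + 98) = 5 + 11 = 16)
j = 0 (j = ((1 + 0²) - 1)² = ((1 + 0) - 1)² = (1 - 1)² = 0² = 0)
I*j = 16*0 = 0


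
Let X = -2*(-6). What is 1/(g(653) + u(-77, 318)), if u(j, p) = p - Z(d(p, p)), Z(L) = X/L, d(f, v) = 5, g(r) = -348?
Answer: -5/162 ≈ -0.030864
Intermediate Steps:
X = 12
Z(L) = 12/L
u(j, p) = -12/5 + p (u(j, p) = p - 12/5 = -12/5 + p)
1/(g(653) + u(-77, 318)) = 1/(-348 + (-12/5 + 318)) = 1/(-348 + 1578/5) = 1/(-162/5) = -5/162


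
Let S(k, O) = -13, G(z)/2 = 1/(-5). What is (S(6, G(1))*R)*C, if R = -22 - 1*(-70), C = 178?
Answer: -111072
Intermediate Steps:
G(z) = -⅖ (G(z) = 2*(1/(-5)) = 2*(1*(-⅕)) = 2*(-⅕) = -⅖)
R = 48 (R = -22 + 70 = 48)
(S(6, G(1))*R)*C = -13*48*178 = -624*178 = -111072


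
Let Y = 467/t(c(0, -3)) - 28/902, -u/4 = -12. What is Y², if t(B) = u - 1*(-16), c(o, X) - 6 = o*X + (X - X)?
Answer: 43982897841/833130496 ≈ 52.792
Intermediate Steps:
u = 48 (u = -4*(-12) = 48)
c(o, X) = 6 + X*o (c(o, X) = 6 + (o*X + (X - X)) = 6 + (X*o + 0) = 6 + X*o)
t(B) = 64 (t(B) = 48 - 1*(-16) = 48 + 16 = 64)
Y = 209721/28864 (Y = 467/64 - 28/902 = 467*(1/64) - 28*1/902 = 467/64 - 14/451 = 209721/28864 ≈ 7.2658)
Y² = (209721/28864)² = 43982897841/833130496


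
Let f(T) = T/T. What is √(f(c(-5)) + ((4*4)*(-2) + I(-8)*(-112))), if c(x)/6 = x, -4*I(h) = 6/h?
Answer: 2*I*√13 ≈ 7.2111*I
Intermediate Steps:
I(h) = -3/(2*h)
c(x) = 6*x
f(T) = 1
√(f(c(-5)) + ((4*4)*(-2) + I(-8)*(-112))) = √(1 + ((4*4)*(-2) - 3/2/(-8)*(-112))) = √(1 + (16*(-2) - 3/2*(-⅛)*(-112))) = √(1 + (-32 + (3/16)*(-112))) = √(1 + (-32 - 21)) = √(1 - 53) = √(-52) = 2*I*√13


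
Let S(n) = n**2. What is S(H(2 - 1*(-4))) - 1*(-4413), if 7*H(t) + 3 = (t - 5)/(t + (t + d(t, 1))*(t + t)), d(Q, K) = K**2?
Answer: 1751592061/396900 ≈ 4413.2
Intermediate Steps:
H(t) = -3/7 + (-5 + t)/(7*(t + 2*t*(1 + t))) (H(t) = -3/7 + ((t - 5)/(t + (t + 1**2)*(t + t)))/7 = -3/7 + ((-5 + t)/(t + (t + 1)*(2*t)))/7 = -3/7 + ((-5 + t)/(t + (1 + t)*(2*t)))/7 = -3/7 + ((-5 + t)/(t + 2*t*(1 + t)))/7 = -3/7 + (-5 + t)/(7*(t + 2*t*(1 + t))))
S(H(2 - 1*(-4))) - 1*(-4413) = ((-5 - 8*(2 - 1*(-4)) - 6*(2 - 1*(-4))**2)/(7*(2 - 1*(-4))*(3 + 2*(2 - 1*(-4)))))**2 - 1*(-4413) = ((-5 - 8*(2 + 4) - 6*(2 + 4)**2)/(7*(2 + 4)*(3 + 2*(2 + 4))))**2 + 4413 = ((1/7)*(-5 - 8*6 - 6*6**2)/(6*(3 + 2*6)))**2 + 4413 = ((1/7)*(1/6)*(-5 - 48 - 6*36)/(3 + 12))**2 + 4413 = ((1/7)*(1/6)*(-5 - 48 - 216)/15)**2 + 4413 = ((1/7)*(1/6)*(1/15)*(-269))**2 + 4413 = (-269/630)**2 + 4413 = 72361/396900 + 4413 = 1751592061/396900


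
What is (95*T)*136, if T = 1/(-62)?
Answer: -6460/31 ≈ -208.39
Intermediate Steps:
T = -1/62 ≈ -0.016129
(95*T)*136 = (95*(-1/62))*136 = -95/62*136 = -6460/31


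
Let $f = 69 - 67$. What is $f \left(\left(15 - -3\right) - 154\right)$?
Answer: $-272$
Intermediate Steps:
$f = 2$ ($f = 69 - 67 = 2$)
$f \left(\left(15 - -3\right) - 154\right) = 2 \left(\left(15 - -3\right) - 154\right) = 2 \left(\left(15 + 3\right) - 154\right) = 2 \left(18 - 154\right) = 2 \left(-136\right) = -272$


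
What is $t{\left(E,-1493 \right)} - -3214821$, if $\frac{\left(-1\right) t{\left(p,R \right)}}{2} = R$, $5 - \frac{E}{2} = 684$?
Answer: $3217807$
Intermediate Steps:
$E = -1358$ ($E = 10 - 1368 = -1358$)
$t{\left(p,R \right)} = - 2 R$
$t{\left(E,-1493 \right)} - -3214821 = \left(-2\right) \left(-1493\right) - -3214821 = 2986 + 3214821 = 3217807$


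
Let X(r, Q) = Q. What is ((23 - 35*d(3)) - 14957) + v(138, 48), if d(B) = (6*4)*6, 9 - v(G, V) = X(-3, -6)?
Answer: -19959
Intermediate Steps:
v(G, V) = 15 (v(G, V) = 9 - 1*(-6) = 9 + 6 = 15)
d(B) = 144 (d(B) = 24*6 = 144)
((23 - 35*d(3)) - 14957) + v(138, 48) = ((23 - 35*144) - 14957) + 15 = ((23 - 5040) - 14957) + 15 = (-5017 - 14957) + 15 = -19974 + 15 = -19959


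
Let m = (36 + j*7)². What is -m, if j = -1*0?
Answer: -1296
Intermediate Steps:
j = 0
m = 1296 (m = (36 + 0*7)² = (36 + 0)² = 36² = 1296)
-m = -1*1296 = -1296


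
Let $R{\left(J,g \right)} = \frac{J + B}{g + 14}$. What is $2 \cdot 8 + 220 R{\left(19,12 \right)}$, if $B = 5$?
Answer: $\frac{2848}{13} \approx 219.08$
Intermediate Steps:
$R{\left(J,g \right)} = \frac{5 + J}{14 + g}$ ($R{\left(J,g \right)} = \frac{J + 5}{g + 14} = \frac{5 + J}{14 + g}$)
$2 \cdot 8 + 220 R{\left(19,12 \right)} = 2 \cdot 8 + 220 \frac{5 + 19}{14 + 12} = 16 + 220 \cdot \frac{1}{26} \cdot 24 = 16 + 220 \cdot \frac{12}{13} = 16 + \frac{2640}{13} = \frac{2848}{13}$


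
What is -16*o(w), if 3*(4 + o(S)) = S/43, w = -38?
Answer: 8864/129 ≈ 68.713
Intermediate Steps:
o(S) = -4 + S/129 (o(S) = -4 + (S/43)/3 = -4 + S/129)
-16*o(w) = -16*(-4 + (1/129)*(-38)) = -16*(-4 - 38/129) = -16*(-554/129) = 8864/129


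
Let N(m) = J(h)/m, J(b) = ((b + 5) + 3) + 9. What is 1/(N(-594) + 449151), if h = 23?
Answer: 297/133397827 ≈ 2.2264e-6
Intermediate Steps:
J(b) = 17 + b (J(b) = ((5 + b) + 3) + 9 = (8 + b) + 9 = 17 + b)
N(m) = 40/m (N(m) = (17 + 23)/m = 40/m)
1/(N(-594) + 449151) = 1/(40/(-594) + 449151) = 1/(40*(-1/594) + 449151) = 1/(-20/297 + 449151) = 1/(133397827/297) = 297/133397827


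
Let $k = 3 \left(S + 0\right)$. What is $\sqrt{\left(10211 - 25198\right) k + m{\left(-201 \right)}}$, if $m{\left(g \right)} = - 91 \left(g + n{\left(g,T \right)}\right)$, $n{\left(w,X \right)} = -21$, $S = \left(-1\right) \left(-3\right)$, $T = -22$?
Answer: $i \sqrt{114681} \approx 338.65 i$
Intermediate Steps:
$S = 3$
$m{\left(g \right)} = 1911 - 91 g$ ($m{\left(g \right)} = - 91 \left(g - 21\right) = - 91 \left(-21 + g\right) = 1911 - 91 g$)
$k = 9$ ($k = 3 \left(3 + 0\right) = 3 \cdot 3 = 9$)
$\sqrt{\left(10211 - 25198\right) k + m{\left(-201 \right)}} = \sqrt{\left(10211 - 25198\right) 9 + \left(1911 - -18291\right)} = \sqrt{\left(-14987\right) 9 + \left(1911 + 18291\right)} = \sqrt{-134883 + 20202} = \sqrt{-114681} = i \sqrt{114681}$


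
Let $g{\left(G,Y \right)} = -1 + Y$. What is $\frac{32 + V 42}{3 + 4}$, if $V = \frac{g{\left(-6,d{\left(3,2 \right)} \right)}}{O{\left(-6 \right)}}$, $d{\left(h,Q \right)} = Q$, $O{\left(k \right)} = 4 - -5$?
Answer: $\frac{110}{21} \approx 5.2381$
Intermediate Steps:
$O{\left(k \right)} = 9$ ($O{\left(k \right)} = 4 + 5 = 9$)
$V = \frac{1}{9}$ ($V = \frac{-1 + 2}{9} = 1 \cdot \frac{1}{9} = \frac{1}{9} \approx 0.11111$)
$\frac{32 + V 42}{3 + 4} = \frac{32 + \frac{1}{9} \cdot 42}{3 + 4} = \frac{32 + \frac{14}{3}}{7} = \frac{110}{3} \cdot \frac{1}{7} = \frac{110}{21}$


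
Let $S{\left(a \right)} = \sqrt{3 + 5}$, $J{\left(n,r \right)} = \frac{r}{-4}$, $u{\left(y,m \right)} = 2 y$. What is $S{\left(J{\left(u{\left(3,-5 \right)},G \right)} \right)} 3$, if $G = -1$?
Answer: $6 \sqrt{2} \approx 8.4853$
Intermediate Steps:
$J{\left(n,r \right)} = - \frac{r}{4}$ ($J{\left(n,r \right)} = r \left(- \frac{1}{4}\right) = - \frac{r}{4}$)
$S{\left(a \right)} = 2 \sqrt{2}$ ($S{\left(a \right)} = \sqrt{8} = 2 \sqrt{2}$)
$S{\left(J{\left(u{\left(3,-5 \right)},G \right)} \right)} 3 = 2 \sqrt{2} \cdot 3 = 6 \sqrt{2}$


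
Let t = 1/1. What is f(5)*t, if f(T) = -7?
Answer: -7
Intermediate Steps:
t = 1
f(5)*t = -7*1 = -7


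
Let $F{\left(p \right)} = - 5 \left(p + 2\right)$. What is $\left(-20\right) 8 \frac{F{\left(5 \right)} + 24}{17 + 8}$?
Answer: $\frac{352}{5} \approx 70.4$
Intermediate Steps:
$F{\left(p \right)} = -10 - 5 p$ ($F{\left(p \right)} = - 5 \left(2 + p\right) = -10 - 5 p$)
$\left(-20\right) 8 \frac{F{\left(5 \right)} + 24}{17 + 8} = \left(-20\right) 8 \frac{\left(-10 - 25\right) + 24}{17 + 8} = - 160 \frac{\left(-10 - 25\right) + 24}{25} = - 160 \left(-35 + 24\right) \frac{1}{25} = - 160 \left(\left(-11\right) \frac{1}{25}\right) = \left(-160\right) \left(- \frac{11}{25}\right) = \frac{352}{5}$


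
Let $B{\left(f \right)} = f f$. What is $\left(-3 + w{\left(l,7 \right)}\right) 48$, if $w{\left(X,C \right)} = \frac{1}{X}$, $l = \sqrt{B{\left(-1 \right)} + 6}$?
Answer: $-144 + \frac{48 \sqrt{7}}{7} \approx -125.86$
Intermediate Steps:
$B{\left(f \right)} = f^{2}$
$l = \sqrt{7}$ ($l = \sqrt{\left(-1\right)^{2} + 6} = \sqrt{1 + 6} = \sqrt{7} \approx 2.6458$)
$\left(-3 + w{\left(l,7 \right)}\right) 48 = \left(-3 + \frac{1}{\sqrt{7}}\right) 48 = \left(-3 + \frac{\sqrt{7}}{7}\right) 48 = -144 + \frac{48 \sqrt{7}}{7}$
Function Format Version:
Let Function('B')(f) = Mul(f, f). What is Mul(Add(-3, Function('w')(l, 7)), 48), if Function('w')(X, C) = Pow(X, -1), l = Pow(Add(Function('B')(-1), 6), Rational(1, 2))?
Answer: Add(-144, Mul(Rational(48, 7), Pow(7, Rational(1, 2)))) ≈ -125.86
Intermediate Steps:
Function('B')(f) = Pow(f, 2)
l = Pow(7, Rational(1, 2)) (l = Pow(Add(Pow(-1, 2), 6), Rational(1, 2)) = Pow(Add(1, 6), Rational(1, 2)) = Pow(7, Rational(1, 2)) ≈ 2.6458)
Mul(Add(-3, Function('w')(l, 7)), 48) = Mul(Add(-3, Pow(Pow(7, Rational(1, 2)), -1)), 48) = Mul(Add(-3, Mul(Rational(1, 7), Pow(7, Rational(1, 2)))), 48) = Add(-144, Mul(Rational(48, 7), Pow(7, Rational(1, 2))))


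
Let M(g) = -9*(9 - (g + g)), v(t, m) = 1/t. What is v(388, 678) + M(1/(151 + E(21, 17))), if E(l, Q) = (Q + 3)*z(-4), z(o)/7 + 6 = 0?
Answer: -21660187/267332 ≈ -81.024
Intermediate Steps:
z(o) = -42 (z(o) = -42 + 7*0 = -42 + 0 = -42)
E(l, Q) = -126 - 42*Q (E(l, Q) = (Q + 3)*(-42) = (3 + Q)*(-42) = -126 - 42*Q)
M(g) = -81 + 18*g (M(g) = -9*(9 - 2*g) = -81 + 18*g)
v(388, 678) + M(1/(151 + E(21, 17))) = 1/388 + (-81 + 18/(151 + (-126 - 42*17))) = 1/388 + (-81 + 18/(151 + (-126 - 714))) = 1/388 + (-81 + 18/(151 - 840)) = 1/388 + (-81 + 18/(-689)) = 1/388 + (-81 + 18*(-1/689)) = 1/388 + (-81 - 18/689) = 1/388 - 55827/689 = -21660187/267332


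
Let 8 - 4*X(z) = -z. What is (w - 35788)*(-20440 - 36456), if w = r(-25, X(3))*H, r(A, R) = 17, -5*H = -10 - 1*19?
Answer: 10152920512/5 ≈ 2.0306e+9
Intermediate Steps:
H = 29/5 (H = -(-10 - 1*19)/5 = -(-10 - 19)/5 = -1/5*(-29) = 29/5 ≈ 5.8000)
X(z) = 2 + z/4 (X(z) = 2 - (-1)*z/4 = 2 + z/4)
w = 493/5 (w = 17*(29/5) = 493/5 ≈ 98.600)
(w - 35788)*(-20440 - 36456) = (493/5 - 35788)*(-20440 - 36456) = -178447/5*(-56896) = 10152920512/5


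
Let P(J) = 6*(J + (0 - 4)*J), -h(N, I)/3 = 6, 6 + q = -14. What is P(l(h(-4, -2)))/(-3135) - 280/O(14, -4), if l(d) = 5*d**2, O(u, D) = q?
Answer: 4870/209 ≈ 23.301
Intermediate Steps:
q = -20 (q = -6 - 14 = -20)
O(u, D) = -20
h(N, I) = -18 (h(N, I) = -3*6 = -18)
P(J) = -18*J (P(J) = 6*(J - 4*J) = 6*(-3*J) = -18*J)
P(l(h(-4, -2)))/(-3135) - 280/O(14, -4) = -90*(-18)**2/(-3135) - 280/(-20) = -90*324*(-1/3135) - 280*(-1/20) = -18*1620*(-1/3135) + 14 = -29160*(-1/3135) + 14 = 1944/209 + 14 = 4870/209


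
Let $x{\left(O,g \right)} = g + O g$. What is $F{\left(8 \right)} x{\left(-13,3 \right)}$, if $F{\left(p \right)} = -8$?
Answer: $288$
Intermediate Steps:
$F{\left(8 \right)} x{\left(-13,3 \right)} = - 8 \cdot 3 \left(1 - 13\right) = - 8 \cdot 3 \left(-12\right) = \left(-8\right) \left(-36\right) = 288$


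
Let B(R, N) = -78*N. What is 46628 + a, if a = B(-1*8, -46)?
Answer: 50216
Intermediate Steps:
a = 3588 (a = -78*(-46) = 3588)
46628 + a = 46628 + 3588 = 50216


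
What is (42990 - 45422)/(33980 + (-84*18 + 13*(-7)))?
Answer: -2432/32377 ≈ -0.075115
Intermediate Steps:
(42990 - 45422)/(33980 + (-84*18 + 13*(-7))) = -2432/(33980 + (-1512 - 91)) = -2432/(33980 - 1603) = -2432/32377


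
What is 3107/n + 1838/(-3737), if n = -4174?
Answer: -19282671/15598238 ≈ -1.2362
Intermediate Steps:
3107/n + 1838/(-3737) = 3107/(-4174) + 1838/(-3737) = 3107*(-1/4174) + 1838*(-1/3737) = -3107/4174 - 1838/3737 = -19282671/15598238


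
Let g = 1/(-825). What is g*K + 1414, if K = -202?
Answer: 1166752/825 ≈ 1414.2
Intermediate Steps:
g = -1/825 ≈ -0.0012121
g*K + 1414 = -1/825*(-202) + 1414 = 202/825 + 1414 = 1166752/825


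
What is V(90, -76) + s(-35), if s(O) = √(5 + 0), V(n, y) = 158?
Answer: 158 + √5 ≈ 160.24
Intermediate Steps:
s(O) = √5
V(90, -76) + s(-35) = 158 + √5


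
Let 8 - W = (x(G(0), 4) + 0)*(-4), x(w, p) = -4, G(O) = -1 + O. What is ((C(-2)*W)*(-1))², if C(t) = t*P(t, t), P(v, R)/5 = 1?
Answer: 6400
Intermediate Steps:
P(v, R) = 5 (P(v, R) = 5*1 = 5)
C(t) = 5*t (C(t) = t*5 = 5*t)
W = -8 (W = 8 - (-4 + 0)*(-4) = 8 - (-4)*(-4) = 8 - 1*16 = 8 - 16 = -8)
((C(-2)*W)*(-1))² = (((5*(-2))*(-8))*(-1))² = (-10*(-8)*(-1))² = (80*(-1))² = (-80)² = 6400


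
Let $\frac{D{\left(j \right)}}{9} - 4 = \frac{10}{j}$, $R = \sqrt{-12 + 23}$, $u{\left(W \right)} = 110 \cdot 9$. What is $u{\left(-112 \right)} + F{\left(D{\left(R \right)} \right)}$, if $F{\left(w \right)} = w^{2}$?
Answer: $\frac{33246}{11} + \frac{6480 \sqrt{11}}{11} \approx 4976.2$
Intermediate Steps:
$u{\left(W \right)} = 990$
$R = \sqrt{11} \approx 3.3166$
$D{\left(j \right)} = 36 + \frac{90}{j}$ ($D{\left(j \right)} = 36 + 9 \frac{10}{j} = 36 + \frac{90}{j}$)
$u{\left(-112 \right)} + F{\left(D{\left(R \right)} \right)} = 990 + \left(36 + \frac{90}{\sqrt{11}}\right)^{2} = 990 + \left(36 + 90 \frac{\sqrt{11}}{11}\right)^{2} = 990 + \left(36 + \frac{90 \sqrt{11}}{11}\right)^{2}$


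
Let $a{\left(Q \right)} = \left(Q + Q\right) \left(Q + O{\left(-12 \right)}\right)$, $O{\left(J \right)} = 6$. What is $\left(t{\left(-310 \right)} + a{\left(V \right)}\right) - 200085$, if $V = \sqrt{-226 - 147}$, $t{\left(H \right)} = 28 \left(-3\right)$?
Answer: $-200915 + 12 i \sqrt{373} \approx -2.0092 \cdot 10^{5} + 231.76 i$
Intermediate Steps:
$t{\left(H \right)} = -84$
$V = i \sqrt{373}$ ($V = \sqrt{-373} = i \sqrt{373} \approx 19.313 i$)
$a{\left(Q \right)} = 2 Q \left(6 + Q\right)$ ($a{\left(Q \right)} = \left(Q + Q\right) \left(Q + 6\right) = 2 Q \left(6 + Q\right)$)
$\left(t{\left(-310 \right)} + a{\left(V \right)}\right) - 200085 = \left(-84 + 2 i \sqrt{373} \left(6 + i \sqrt{373}\right)\right) - 200085 = -200169 + 2 i \sqrt{373} \left(6 + i \sqrt{373}\right)$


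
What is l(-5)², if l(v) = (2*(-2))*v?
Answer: 400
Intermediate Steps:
l(v) = -4*v
l(-5)² = (-4*(-5))² = 20² = 400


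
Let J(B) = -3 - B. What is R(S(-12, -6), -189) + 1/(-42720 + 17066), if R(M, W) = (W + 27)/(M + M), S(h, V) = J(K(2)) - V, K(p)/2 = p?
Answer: 2077973/25654 ≈ 81.000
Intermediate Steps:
K(p) = 2*p
S(h, V) = -7 - V (S(h, V) = (-3 - 2*2) - V = (-3 - 1*4) - V = (-3 - 4) - V = -7 - V)
R(M, W) = (27 + W)/(2*M) (R(M, W) = (27 + W)/((2*M)) = (27 + W)*(1/(2*M)) = (27 + W)/(2*M))
R(S(-12, -6), -189) + 1/(-42720 + 17066) = (27 - 189)/(2*(-7 - 1*(-6))) + 1/(-42720 + 17066) = (1/2)*(-162)/(-7 + 6) + 1/(-25654) = (1/2)*(-162)/(-1) - 1/25654 = (1/2)*(-1)*(-162) - 1/25654 = 81 - 1/25654 = 2077973/25654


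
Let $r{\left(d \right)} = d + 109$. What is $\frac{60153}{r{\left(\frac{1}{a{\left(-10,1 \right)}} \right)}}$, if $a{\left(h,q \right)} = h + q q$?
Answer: $\frac{541377}{980} \approx 552.43$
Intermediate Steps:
$a{\left(h,q \right)} = h + q^{2}$
$r{\left(d \right)} = 109 + d$
$\frac{60153}{r{\left(\frac{1}{a{\left(-10,1 \right)}} \right)}} = \frac{60153}{109 + \frac{1}{-10 + 1^{2}}} = \frac{60153}{109 + \frac{1}{-10 + 1}} = \frac{60153}{109 + \frac{1}{-9}} = \frac{60153}{109 - \frac{1}{9}} = \frac{60153}{\frac{980}{9}} = 60153 \cdot \frac{9}{980} = \frac{541377}{980}$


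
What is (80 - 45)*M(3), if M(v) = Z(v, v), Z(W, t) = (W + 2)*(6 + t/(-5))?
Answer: 945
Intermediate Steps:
Z(W, t) = (2 + W)*(6 - t/5) (Z(W, t) = (2 + W)*(6 + t*(-⅕)) = (2 + W)*(6 - t/5))
M(v) = 12 - v²/5 + 28*v/5 (M(v) = 12 + 6*v - 2*v/5 - v*v/5 = 12 + 6*v - 2*v/5 - v²/5 = 12 - v²/5 + 28*v/5)
(80 - 45)*M(3) = (80 - 45)*(12 - ⅕*3² + (28/5)*3) = 35*(12 - ⅕*9 + 84/5) = 35*(12 - 9/5 + 84/5) = 35*27 = 945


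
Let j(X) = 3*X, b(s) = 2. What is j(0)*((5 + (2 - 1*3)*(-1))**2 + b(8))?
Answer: 0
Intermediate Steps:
j(0)*((5 + (2 - 1*3)*(-1))**2 + b(8)) = (3*0)*((5 + (2 - 1*3)*(-1))**2 + 2) = 0*((5 + (2 - 3)*(-1))**2 + 2) = 0*((5 - 1*(-1))**2 + 2) = 0*((5 + 1)**2 + 2) = 0*(6**2 + 2) = 0*(36 + 2) = 0*38 = 0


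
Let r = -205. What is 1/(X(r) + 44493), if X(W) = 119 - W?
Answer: 1/44817 ≈ 2.2313e-5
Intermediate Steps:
1/(X(r) + 44493) = 1/((119 - 1*(-205)) + 44493) = 1/((119 + 205) + 44493) = 1/(324 + 44493) = 1/44817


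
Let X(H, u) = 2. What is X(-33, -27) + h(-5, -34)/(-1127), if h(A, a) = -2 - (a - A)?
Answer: 2227/1127 ≈ 1.9760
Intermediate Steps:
h(A, a) = -2 + A - a (h(A, a) = -2 + (A - a) = -2 + A - a)
X(-33, -27) + h(-5, -34)/(-1127) = 2 + (-2 - 5 - 1*(-34))/(-1127) = 2 - (-2 - 5 + 34)/1127 = 2 - 1/1127*27 = 2 - 27/1127 = 2227/1127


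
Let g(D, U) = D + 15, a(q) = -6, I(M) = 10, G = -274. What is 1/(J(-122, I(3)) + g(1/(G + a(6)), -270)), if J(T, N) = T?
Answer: -280/29961 ≈ -0.0093455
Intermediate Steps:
g(D, U) = 15 + D
1/(J(-122, I(3)) + g(1/(G + a(6)), -270)) = 1/(-122 + (15 + 1/(-274 - 6))) = 1/(-122 + (15 + 1/(-280))) = 1/(-122 + (15 - 1/280)) = 1/(-122 + 4199/280) = 1/(-29961/280) = -280/29961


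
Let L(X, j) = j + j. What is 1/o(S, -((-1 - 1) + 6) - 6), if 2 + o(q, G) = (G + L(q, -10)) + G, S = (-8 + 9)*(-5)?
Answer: -1/42 ≈ -0.023810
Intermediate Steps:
L(X, j) = 2*j
S = -5 (S = 1*(-5) = -5)
o(q, G) = -22 + 2*G (o(q, G) = -2 + ((G + 2*(-10)) + G) = -2 + ((G - 20) + G) = -2 + ((-20 + G) + G) = -2 + (-20 + 2*G) = -22 + 2*G)
1/o(S, -((-1 - 1) + 6) - 6) = 1/(-22 + 2*(-((-1 - 1) + 6) - 6)) = 1/(-22 + 2*(-(-2 + 6) - 6)) = 1/(-22 + 2*(-1*4 - 6)) = 1/(-22 + 2*(-4 - 6)) = 1/(-22 + 2*(-10)) = 1/(-22 - 20) = 1/(-42) = -1/42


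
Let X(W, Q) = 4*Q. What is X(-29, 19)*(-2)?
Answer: -152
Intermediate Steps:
X(-29, 19)*(-2) = (4*19)*(-2) = 76*(-2) = -152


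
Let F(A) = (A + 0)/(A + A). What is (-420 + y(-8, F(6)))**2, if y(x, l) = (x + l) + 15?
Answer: 680625/4 ≈ 1.7016e+5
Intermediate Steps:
F(A) = 1/2 (F(A) = A/((2*A)) = A*(1/(2*A)) = 1/2)
y(x, l) = 15 + l + x (y(x, l) = (l + x) + 15 = 15 + l + x)
(-420 + y(-8, F(6)))**2 = (-420 + (15 + 1/2 - 8))**2 = (-420 + 15/2)**2 = (-825/2)**2 = 680625/4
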